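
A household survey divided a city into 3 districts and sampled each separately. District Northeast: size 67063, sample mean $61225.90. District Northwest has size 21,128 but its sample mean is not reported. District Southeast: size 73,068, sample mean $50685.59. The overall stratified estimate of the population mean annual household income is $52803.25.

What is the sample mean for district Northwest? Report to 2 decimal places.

33392.28

N = 67063 + 21128 + 73068 = 161259.
Overall total = μ·N = 52803.25·161259 = 8514999291.75.
Subtract the known strata: 67063·61225.90 + 73068·50685.59 = 7809487221.82.
Remaining total for district Northwest: 8514999291.75 − 7809487221.82 = 705512069.93.
Divide by its size: 705512069.93 / 21128 = 33392.2790... → 33392.28.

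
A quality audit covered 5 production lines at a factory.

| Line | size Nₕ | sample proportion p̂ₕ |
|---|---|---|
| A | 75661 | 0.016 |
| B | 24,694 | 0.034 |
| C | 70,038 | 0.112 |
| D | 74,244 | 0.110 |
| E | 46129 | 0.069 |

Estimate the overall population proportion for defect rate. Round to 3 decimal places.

0.073

N = 75661 + 24694 + 70038 + 74244 + 46129 = 290766.
Overall proportion = Σ (Nₕ/N)·p̂ₕ.
Σ Nₕp̂ₕ = 1210.576 + 839.596 + 7844.256 + 8166.84 + 3182.901 = 21244.169.
21244.169 / 290766 = 0.07306... → 0.073.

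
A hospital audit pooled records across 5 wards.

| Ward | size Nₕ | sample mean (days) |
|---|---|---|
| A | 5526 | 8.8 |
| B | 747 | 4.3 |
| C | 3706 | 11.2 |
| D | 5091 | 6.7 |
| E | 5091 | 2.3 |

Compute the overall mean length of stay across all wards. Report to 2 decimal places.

x̄_st = (Σ Nₕx̄ₕ) / (Σ Nₕ) = (5526·8.8 + 747·4.3 + 3706·11.2 + 5091·6.7 + 5091·2.3) / 20161
= 139167.1 / 20161 = 6.9028... → 6.90.

6.90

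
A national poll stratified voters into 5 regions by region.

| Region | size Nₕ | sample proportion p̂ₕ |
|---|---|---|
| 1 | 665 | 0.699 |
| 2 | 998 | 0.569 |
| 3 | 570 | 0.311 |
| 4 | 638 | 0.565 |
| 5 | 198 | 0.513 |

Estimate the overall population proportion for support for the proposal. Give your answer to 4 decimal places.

0.5448

Wₕ = Nₕ/N with N = 3069: 0.2167, 0.3252, 0.1857, 0.2079, 0.0645.
p̂_st = 0.2167·0.699 + 0.3252·0.569 + 0.1857·0.311 + 0.2079·0.565 + 0.0645·0.513 ≈ 0.544806... → 0.5448.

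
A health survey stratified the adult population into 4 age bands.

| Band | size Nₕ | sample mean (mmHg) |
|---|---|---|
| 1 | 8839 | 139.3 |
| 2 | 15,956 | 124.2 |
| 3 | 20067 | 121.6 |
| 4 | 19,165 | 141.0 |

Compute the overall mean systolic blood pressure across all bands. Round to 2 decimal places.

130.50

N = 8839 + 15956 + 20067 + 19165 = 64027.
Weight each subgroup mean by Nₕ/N and sum.
Σ Nₕx̄ₕ = 8839·139.3 + 15956·124.2 + 20067·121.6 + 19165·141.0 = 1231272.7 + 1981735.2 + 2440147.2 + 2702265 = 8355420.1.
Divide by N: 8355420.1 / 64027 = 130.4984... → 130.50.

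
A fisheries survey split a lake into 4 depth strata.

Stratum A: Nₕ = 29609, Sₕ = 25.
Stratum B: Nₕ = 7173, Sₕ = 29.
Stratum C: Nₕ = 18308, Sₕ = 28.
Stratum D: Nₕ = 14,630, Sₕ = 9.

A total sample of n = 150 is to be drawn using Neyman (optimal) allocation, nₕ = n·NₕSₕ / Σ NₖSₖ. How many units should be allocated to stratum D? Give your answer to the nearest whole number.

A: NₕSₕ = 29609·25 = 740225
B: NₕSₕ = 7173·29 = 208017
C: NₕSₕ = 18308·28 = 512624
D: NₕSₕ = 14630·9 = 131670
Σ NₕSₕ = 1592536.
n_D = 150·131670/1592536 = 12.402... → 12.

12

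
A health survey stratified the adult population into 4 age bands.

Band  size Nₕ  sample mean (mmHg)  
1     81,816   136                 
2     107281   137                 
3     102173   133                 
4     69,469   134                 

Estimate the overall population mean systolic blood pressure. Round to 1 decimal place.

x̄_st = (Σ Nₕx̄ₕ) / (Σ Nₕ) = (81816·136 + 107281·137 + 102173·133 + 69469·134) / 360739
= 48722328 / 360739 = 135.063... → 135.1.

135.1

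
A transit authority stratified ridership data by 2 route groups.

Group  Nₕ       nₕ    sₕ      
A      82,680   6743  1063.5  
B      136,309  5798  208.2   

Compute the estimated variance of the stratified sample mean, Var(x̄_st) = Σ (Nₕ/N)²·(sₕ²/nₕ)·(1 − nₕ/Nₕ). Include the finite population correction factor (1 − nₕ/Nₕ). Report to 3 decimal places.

N = 218989; Wₕ = Nₕ/N.
group A: (82680/218989)²·1063.5²/6743·(1 − 6743/82680) = 21.959939
group B: (136309/218989)²·208.2²/5798·(1 − 5798/136309) = 2.773386
Sum = 24.733325 → 24.733.

24.733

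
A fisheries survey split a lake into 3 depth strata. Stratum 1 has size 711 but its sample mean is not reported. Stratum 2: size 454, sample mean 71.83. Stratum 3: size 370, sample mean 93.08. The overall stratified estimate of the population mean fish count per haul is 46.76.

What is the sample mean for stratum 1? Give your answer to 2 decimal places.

6.65

Σ Nₕx̄ₕ = N·μ, so 711·x̄_1 = 1535·46.76 − (454·71.83 + 370·93.08).
= 71776.6 − 67050.42 = 4726.18.
x̄_1 = 4726.18 / 711 = 6.6472... → 6.65.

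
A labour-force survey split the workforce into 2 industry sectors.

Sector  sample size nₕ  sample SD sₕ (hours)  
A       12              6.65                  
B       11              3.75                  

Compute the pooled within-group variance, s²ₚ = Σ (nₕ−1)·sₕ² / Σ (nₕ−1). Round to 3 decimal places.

Degrees of freedom: 11 + 10 = 21.
Σ(nₕ−1)sₕ² = 11·44.2225 + 10·14.0625 = 627.0725.
s²ₚ = 627.0725 / 21 = 29.86060... → 29.861.

29.861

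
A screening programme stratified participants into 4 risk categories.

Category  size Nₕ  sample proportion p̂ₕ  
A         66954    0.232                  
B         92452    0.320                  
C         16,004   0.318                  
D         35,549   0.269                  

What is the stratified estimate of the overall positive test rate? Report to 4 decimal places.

0.2833

Wₕ = Nₕ/N with N = 210959: 0.3174, 0.4382, 0.0759, 0.1685.
p̂_st = 0.3174·0.232 + 0.4382·0.320 + 0.0759·0.318 + 0.1685·0.269 ≈ 0.283325... → 0.2833.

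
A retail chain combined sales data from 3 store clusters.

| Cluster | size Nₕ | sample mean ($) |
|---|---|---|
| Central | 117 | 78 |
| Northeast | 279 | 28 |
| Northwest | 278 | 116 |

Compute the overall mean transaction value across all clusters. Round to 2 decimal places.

x̄_st = (Σ Nₕx̄ₕ) / (Σ Nₕ) = (117·78 + 279·28 + 278·116) / 674
= 49186 / 674 = 72.9763... → 72.98.

72.98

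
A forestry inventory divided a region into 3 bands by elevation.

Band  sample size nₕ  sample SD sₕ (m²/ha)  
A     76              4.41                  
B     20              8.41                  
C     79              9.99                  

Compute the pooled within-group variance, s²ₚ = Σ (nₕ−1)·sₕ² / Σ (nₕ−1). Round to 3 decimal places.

61.551

Degrees of freedom: 75 + 19 + 78 = 172.
Σ(nₕ−1)sₕ² = 75·19.4481 + 19·70.7281 + 78·99.8001 = 10586.8492.
s²ₚ = 10586.8492 / 172 = 61.55145... → 61.551.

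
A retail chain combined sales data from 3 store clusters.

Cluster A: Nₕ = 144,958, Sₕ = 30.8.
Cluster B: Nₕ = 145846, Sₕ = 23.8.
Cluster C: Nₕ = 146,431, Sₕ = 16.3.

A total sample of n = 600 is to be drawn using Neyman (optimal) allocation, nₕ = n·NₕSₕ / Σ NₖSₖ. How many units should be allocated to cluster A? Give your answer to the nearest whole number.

Σ NₕSₕ = 144958·30.8 + 145846·23.8 + 146431·16.3 = 10322666.5.
Share for A: 4464706.4/10322666.5 = 0.43251.
n_A = 600 × 0.43251 = 259.509... → 260.

260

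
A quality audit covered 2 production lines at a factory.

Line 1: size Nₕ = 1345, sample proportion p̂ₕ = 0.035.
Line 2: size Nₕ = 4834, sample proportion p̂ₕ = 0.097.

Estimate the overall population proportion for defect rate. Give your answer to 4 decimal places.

0.0835

Wₕ = Nₕ/N with N = 6179: 0.2177, 0.7823.
p̂_st = 0.2177·0.035 + 0.7823·0.097 ≈ 0.083504... → 0.0835.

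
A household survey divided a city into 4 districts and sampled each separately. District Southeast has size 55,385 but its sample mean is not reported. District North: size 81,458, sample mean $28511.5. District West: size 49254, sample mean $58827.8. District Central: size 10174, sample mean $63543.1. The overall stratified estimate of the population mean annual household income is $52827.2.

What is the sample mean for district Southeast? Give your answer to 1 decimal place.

N = 55385 + 81458 + 49254 + 10174 = 196271.
Overall total = μ·N = 52827.2·196271 = 10368447371.2.
Subtract the known strata: 81458·28511.5 + 49254·58827.8 + 10174·63543.1 = 5866481727.6.
Remaining total for district Southeast: 10368447371.2 − 5866481727.6 = 4501965643.6.
Divide by its size: 4501965643.6 / 55385 = 81284.926... → 81284.9.

81284.9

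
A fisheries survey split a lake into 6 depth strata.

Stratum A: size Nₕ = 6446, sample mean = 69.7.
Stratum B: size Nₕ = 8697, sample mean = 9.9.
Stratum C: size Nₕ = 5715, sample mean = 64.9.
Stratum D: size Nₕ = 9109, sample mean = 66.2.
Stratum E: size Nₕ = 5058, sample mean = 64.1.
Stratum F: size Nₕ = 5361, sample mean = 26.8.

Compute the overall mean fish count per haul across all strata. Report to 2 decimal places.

N = 6446 + 8697 + 5715 + 9109 + 5058 + 5361 = 40386.
The stratified mean weights each stratum mean by its population share Nₕ/N.
Σ Nₕx̄ₕ = 6446·69.7 + 8697·9.9 + 5715·64.9 + 9109·66.2 + 5058·64.1 + 5361·26.8 = 449286.2 + 86100.3 + 370903.5 + 603015.8 + 324217.8 + 143674.8 = 1977198.4.
Divide by N: 1977198.4 / 40386 = 48.9575... → 48.96.

48.96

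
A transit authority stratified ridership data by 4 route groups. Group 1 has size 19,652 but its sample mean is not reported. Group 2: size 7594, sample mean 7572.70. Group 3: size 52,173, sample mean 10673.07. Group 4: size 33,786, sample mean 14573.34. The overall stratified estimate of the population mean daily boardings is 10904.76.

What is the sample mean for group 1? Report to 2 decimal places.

N = 19652 + 7594 + 52173 + 33786 = 113205.
Overall total = μ·N = 10904.76·113205 = 1234473355.8.
Subtract the known strata: 7594·7572.70 + 52173·10673.07 + 33786·14573.34 = 1106728030.15.
Remaining total for group 1: 1234473355.8 − 1106728030.15 = 127745325.65.
Divide by its size: 127745325.65 / 19652 = 6500.3728... → 6500.37.

6500.37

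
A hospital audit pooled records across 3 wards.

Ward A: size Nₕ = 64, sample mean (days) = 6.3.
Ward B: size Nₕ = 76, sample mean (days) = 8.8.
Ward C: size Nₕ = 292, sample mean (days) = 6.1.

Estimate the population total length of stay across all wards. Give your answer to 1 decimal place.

2853.2

A: 64·6.3 = 403.2
B: 76·8.8 = 668.8
C: 292·6.1 = 1781.2
τ̂ = Σ Nₕx̄ₕ = 2853.2.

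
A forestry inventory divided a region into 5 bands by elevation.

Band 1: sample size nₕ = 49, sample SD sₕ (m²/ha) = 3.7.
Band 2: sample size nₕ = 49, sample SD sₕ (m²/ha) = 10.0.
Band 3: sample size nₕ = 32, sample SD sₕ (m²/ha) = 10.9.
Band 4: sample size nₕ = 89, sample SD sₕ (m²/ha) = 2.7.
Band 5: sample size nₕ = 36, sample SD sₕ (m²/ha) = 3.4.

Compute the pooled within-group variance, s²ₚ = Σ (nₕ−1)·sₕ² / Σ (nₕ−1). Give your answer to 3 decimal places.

1: (49−1)·3.7² = 48·13.69 = 657.12
2: (49−1)·10.0² = 48·100 = 4800
3: (32−1)·10.9² = 31·118.81 = 3683.11
4: (89−1)·2.7² = 88·7.29 = 641.52
5: (36−1)·3.4² = 35·11.56 = 404.6
Numerator = 10186.35; denominator = Σ(nₕ−1) = 250.
s²ₚ = 10186.35/250 = 40.7454 → 40.745.

40.745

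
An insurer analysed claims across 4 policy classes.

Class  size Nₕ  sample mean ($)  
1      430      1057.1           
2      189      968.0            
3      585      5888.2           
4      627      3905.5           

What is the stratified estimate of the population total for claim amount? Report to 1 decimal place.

6530850.5

1: 430·1057.1 = 454553
2: 189·968.0 = 182952
3: 585·5888.2 = 3444597
4: 627·3905.5 = 2448748.5
τ̂ = Σ Nₕx̄ₕ = 6530850.5.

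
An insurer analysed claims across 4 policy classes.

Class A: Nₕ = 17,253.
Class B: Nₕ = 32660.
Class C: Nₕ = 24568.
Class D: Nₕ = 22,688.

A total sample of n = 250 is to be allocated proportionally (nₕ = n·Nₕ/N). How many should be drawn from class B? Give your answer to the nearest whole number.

84

N = 17253 + 32660 + 24568 + 22688 = 97169.
n_B = 250·32660/97169 = 84.029... → 84.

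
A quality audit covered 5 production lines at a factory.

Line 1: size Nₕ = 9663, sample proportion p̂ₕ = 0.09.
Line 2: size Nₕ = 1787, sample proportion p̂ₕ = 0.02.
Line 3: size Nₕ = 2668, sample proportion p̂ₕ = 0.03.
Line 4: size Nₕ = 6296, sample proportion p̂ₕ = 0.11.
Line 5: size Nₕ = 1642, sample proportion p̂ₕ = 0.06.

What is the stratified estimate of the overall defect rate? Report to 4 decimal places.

Wₕ = Nₕ/N with N = 22056: 0.4381, 0.0810, 0.1210, 0.2855, 0.0744.
p̂_st = 0.4381·0.09 + 0.0810·0.02 + 0.1210·0.03 + 0.2855·0.11 + 0.0744·0.06 ≈ 0.080546... → 0.0805.

0.0805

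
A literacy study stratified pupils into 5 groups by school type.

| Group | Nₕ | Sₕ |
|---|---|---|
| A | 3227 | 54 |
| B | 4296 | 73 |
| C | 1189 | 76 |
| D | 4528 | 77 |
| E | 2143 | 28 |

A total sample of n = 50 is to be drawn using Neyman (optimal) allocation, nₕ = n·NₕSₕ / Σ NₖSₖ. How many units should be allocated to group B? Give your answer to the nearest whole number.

16

Σ NₕSₕ = 3227·54 + 4296·73 + 1189·76 + 4528·77 + 2143·28 = 986890.
Share for B: 313608/986890 = 0.31777.
n_B = 50 × 0.31777 = 15.889... → 16.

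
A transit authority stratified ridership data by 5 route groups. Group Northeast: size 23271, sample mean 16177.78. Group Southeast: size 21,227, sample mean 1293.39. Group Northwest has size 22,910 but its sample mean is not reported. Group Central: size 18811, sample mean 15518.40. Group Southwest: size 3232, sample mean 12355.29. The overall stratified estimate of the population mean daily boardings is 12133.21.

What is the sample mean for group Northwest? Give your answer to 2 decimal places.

15257.57

N = 23271 + 21227 + 22910 + 18811 + 3232 = 89451.
Overall total = μ·N = 12133.21·89451 = 1085327767.71.
Subtract the known strata: 23271·16177.78 + 21227·1293.39 + 18811·15518.40 + 3232·12355.29 = 735776827.59.
Remaining total for group Northwest: 1085327767.71 − 735776827.59 = 349550940.12.
Divide by its size: 349550940.12 / 22910 = 15257.5705... → 15257.57.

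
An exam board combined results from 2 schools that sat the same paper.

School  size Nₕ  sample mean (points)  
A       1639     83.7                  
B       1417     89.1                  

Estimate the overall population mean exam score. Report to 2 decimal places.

N = 1639 + 1417 = 3056.
The stratified mean weights each stratum mean by its population share Nₕ/N.
Σ Nₕx̄ₕ = 1639·83.7 + 1417·89.1 = 137184.3 + 126254.7 = 263439.
Divide by N: 263439 / 3056 = 86.2039... → 86.20.

86.20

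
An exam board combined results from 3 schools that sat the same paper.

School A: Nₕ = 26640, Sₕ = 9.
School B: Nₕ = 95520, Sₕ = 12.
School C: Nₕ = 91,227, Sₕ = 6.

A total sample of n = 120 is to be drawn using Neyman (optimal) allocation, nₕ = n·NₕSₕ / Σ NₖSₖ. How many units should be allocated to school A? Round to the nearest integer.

A: NₕSₕ = 26640·9 = 239760
B: NₕSₕ = 95520·12 = 1146240
C: NₕSₕ = 91227·6 = 547362
Σ NₕSₕ = 1933362.
n_A = 120·239760/1933362 = 14.881... → 15.

15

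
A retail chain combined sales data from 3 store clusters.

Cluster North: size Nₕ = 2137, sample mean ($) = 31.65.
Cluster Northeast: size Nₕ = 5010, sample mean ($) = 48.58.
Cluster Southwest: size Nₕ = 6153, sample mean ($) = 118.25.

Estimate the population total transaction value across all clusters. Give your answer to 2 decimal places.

North: 2137·31.65 = 67636.05
Northeast: 5010·48.58 = 243385.8
Southwest: 6153·118.25 = 727592.25
τ̂ = Σ Nₕx̄ₕ = 1038614.10.

1038614.10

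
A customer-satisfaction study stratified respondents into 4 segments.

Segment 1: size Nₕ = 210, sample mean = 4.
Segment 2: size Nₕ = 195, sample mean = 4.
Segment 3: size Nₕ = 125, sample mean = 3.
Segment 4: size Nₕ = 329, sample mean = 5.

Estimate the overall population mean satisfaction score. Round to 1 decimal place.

4.2

x̄_st = (Σ Nₕx̄ₕ) / (Σ Nₕ) = (210·4 + 195·4 + 125·3 + 329·5) / 859
= 3640 / 859 = 4.237... → 4.2.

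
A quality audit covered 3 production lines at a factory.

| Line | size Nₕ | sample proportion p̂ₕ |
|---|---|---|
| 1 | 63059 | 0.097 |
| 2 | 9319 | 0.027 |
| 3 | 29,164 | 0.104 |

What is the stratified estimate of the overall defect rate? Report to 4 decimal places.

0.0926

N = 63059 + 9319 + 29164 = 101542.
Overall proportion = Σ (Nₕ/N)·p̂ₕ.
Σ Nₕp̂ₕ = 6116.723 + 251.613 + 3033.056 = 9401.392.
9401.392 / 101542 = 0.092586... → 0.0926.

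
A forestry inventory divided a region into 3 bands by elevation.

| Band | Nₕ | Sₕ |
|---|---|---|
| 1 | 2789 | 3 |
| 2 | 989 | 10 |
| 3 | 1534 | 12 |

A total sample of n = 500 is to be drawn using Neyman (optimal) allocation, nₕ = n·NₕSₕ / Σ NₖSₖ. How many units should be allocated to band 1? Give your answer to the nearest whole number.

Σ NₕSₕ = 2789·3 + 989·10 + 1534·12 = 36665.
Share for 1: 8367/36665 = 0.22820.
n_1 = 500 × 0.22820 = 114.101... → 114.

114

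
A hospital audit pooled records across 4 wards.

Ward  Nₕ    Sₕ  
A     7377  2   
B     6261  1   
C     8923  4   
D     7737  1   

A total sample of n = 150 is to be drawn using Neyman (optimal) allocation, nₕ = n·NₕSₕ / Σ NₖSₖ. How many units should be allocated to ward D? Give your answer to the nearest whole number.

A: NₕSₕ = 7377·2 = 14754
B: NₕSₕ = 6261·1 = 6261
C: NₕSₕ = 8923·4 = 35692
D: NₕSₕ = 7737·1 = 7737
Σ NₕSₕ = 64444.
n_D = 150·7737/64444 = 18.009... → 18.

18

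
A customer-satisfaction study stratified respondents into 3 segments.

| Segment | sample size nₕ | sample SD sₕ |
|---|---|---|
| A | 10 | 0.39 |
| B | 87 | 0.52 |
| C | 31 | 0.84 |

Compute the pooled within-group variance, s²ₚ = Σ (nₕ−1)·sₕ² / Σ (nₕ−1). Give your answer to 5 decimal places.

0.36633

Degrees of freedom: 9 + 86 + 30 = 125.
Σ(nₕ−1)sₕ² = 9·0.1521 + 86·0.2704 + 30·0.7056 = 45.7913.
s²ₚ = 45.7913 / 125 = 0.3663304 → 0.36633.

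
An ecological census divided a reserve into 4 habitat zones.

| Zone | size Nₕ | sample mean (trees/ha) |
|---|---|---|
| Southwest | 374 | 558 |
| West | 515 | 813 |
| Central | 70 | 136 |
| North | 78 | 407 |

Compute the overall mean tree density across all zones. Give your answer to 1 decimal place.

644.8

N = 1037; weights Wₕ = Nₕ/N = (0.3607, 0.4966, 0.0675, 0.0752).
x̄_st = Σ Wₕ·x̄ₕ = 0.3607·558 + 0.4966·813 + 0.0675·136 + 0.0752·407 ≈ 644.796...
→ 644.8.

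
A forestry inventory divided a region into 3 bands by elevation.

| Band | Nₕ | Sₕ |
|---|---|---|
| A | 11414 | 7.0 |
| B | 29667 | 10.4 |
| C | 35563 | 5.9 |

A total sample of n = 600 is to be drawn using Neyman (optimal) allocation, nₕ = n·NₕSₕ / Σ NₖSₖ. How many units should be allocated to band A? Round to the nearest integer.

A: NₕSₕ = 11414·7.0 = 79898
B: NₕSₕ = 29667·10.4 = 308536.8
C: NₕSₕ = 35563·5.9 = 209821.7
Σ NₕSₕ = 598256.5.
n_A = 600·79898/598256.5 = 80.131... → 80.

80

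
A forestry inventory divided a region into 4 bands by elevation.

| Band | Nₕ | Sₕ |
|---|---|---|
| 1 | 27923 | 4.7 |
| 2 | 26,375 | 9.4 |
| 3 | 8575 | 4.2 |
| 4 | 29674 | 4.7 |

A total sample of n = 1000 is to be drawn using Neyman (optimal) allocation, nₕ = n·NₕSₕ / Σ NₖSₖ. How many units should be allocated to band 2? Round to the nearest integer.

1: NₕSₕ = 27923·4.7 = 131238.1
2: NₕSₕ = 26375·9.4 = 247925
3: NₕSₕ = 8575·4.2 = 36015
4: NₕSₕ = 29674·4.7 = 139467.8
Σ NₕSₕ = 554645.9.
n_2 = 1000·247925/554645.9 = 446.997... → 447.

447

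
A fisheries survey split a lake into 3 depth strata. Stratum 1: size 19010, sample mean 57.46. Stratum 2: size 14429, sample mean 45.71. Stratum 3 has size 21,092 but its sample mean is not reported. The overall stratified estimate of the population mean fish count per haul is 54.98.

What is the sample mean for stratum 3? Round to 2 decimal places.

N = 19010 + 14429 + 21092 = 54531.
Overall total = μ·N = 54.98·54531 = 2998114.38.
Subtract the known strata: 19010·57.46 + 14429·45.71 = 1751864.19.
Remaining total for stratum 3: 2998114.38 − 1751864.19 = 1246250.19.
Divide by its size: 1246250.19 / 21092 = 59.0864... → 59.09.

59.09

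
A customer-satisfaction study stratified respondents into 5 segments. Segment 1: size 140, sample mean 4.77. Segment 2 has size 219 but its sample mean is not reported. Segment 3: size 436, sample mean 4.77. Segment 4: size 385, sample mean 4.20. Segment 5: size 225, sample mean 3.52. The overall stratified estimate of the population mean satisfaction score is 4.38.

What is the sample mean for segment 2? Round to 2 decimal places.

4.55

N = 140 + 219 + 436 + 385 + 225 = 1405.
Overall total = μ·N = 4.38·1405 = 6153.9.
Subtract the known strata: 140·4.77 + 436·4.77 + 385·4.20 + 225·3.52 = 5156.52.
Remaining total for segment 2: 6153.9 − 5156.52 = 997.38.
Divide by its size: 997.38 / 219 = 4.5542... → 4.55.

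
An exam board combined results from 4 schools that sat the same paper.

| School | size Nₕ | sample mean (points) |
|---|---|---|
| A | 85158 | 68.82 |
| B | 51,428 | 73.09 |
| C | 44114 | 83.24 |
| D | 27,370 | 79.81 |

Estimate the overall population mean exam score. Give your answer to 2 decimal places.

N = 208070; weights Wₕ = Nₕ/N = (0.4093, 0.2472, 0.2120, 0.1315).
x̄_st = Σ Wₕ·x̄ₕ = 0.4093·68.82 + 0.2472·73.09 + 0.2120·83.24 + 0.1315·79.81 ≈ 74.3783...
→ 74.38.

74.38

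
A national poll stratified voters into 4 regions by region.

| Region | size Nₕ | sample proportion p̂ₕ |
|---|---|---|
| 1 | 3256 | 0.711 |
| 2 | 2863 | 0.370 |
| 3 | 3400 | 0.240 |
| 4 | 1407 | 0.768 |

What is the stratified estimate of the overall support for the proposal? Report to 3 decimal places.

Wₕ = Nₕ/N with N = 10926: 0.2980, 0.2620, 0.3112, 0.1288.
p̂_st = 0.2980·0.711 + 0.2620·0.370 + 0.3112·0.240 + 0.1288·0.768 ≈ 0.48242... → 0.482.

0.482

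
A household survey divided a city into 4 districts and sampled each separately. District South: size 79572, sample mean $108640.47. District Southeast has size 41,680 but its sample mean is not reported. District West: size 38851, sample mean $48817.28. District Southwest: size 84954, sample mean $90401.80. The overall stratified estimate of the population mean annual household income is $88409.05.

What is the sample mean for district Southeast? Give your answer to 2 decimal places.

Σ Nₕx̄ₕ = N·μ, so 41680·x̄_Southeast = 245057·88409.05 − (79572·108640.47 + 38851·48817.28 + 84954·90401.80).
= 21665256565.85 − 18221334141.32 = 3443922424.53.
x̄_Southeast = 3443922424.53 / 41680 = 82627.6973... → 82627.70.

82627.70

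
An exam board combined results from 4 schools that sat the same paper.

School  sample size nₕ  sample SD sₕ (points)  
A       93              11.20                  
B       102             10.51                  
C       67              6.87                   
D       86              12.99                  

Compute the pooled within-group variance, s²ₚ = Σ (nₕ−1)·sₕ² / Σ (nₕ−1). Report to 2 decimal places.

Degrees of freedom: 92 + 101 + 66 + 85 = 344.
Σ(nₕ−1)sₕ² = 92·125.44 + 101·110.4601 + 66·47.1969 + 85·168.7401 = 40154.854.
s²ₚ = 40154.854 / 344 = 116.7292... → 116.73.

116.73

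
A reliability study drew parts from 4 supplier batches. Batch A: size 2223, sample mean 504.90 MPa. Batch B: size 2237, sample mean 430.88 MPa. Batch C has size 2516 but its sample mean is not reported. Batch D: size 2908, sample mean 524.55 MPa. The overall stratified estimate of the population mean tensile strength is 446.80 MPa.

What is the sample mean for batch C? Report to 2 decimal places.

319.76

N = 2223 + 2237 + 2516 + 2908 = 9884.
Overall total = μ·N = 446.80·9884 = 4416171.2.
Subtract the known strata: 2223·504.90 + 2237·430.88 + 2908·524.55 = 3611662.66.
Remaining total for batch C: 4416171.2 − 3611662.66 = 804508.54.
Divide by its size: 804508.54 / 2516 = 319.7570... → 319.76.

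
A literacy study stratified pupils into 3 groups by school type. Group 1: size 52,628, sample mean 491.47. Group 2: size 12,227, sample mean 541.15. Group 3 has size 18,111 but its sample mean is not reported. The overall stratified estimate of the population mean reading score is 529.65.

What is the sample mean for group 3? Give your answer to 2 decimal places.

632.83

Σ Nₕx̄ₕ = N·μ, so 18111·x̄_3 = 82966·529.65 − (52628·491.47 + 12227·541.15).
= 43942941.9 − 32481724.21 = 11461217.69.
x̄_3 = 11461217.69 / 18111 = 632.8319... → 632.83.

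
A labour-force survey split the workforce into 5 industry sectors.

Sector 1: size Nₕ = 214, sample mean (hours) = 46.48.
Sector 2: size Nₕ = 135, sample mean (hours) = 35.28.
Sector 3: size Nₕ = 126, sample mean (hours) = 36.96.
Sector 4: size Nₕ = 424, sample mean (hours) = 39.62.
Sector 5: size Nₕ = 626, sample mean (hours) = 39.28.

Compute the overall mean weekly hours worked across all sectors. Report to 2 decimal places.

N = 1525; weights Wₕ = Nₕ/N = (0.1403, 0.0885, 0.0826, 0.2780, 0.4105).
x̄_st = Σ Wₕ·x̄ₕ = 0.1403·46.48 + 0.0885·35.28 + 0.0826·36.96 + 0.2780·39.62 + 0.4105·39.28 ≈ 39.8391...
→ 39.84.

39.84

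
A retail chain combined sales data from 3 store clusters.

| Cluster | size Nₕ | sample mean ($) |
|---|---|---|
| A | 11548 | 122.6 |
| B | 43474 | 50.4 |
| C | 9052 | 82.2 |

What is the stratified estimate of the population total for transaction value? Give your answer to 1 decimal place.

A: 11548·122.6 = 1415784.8
B: 43474·50.4 = 2191089.6
C: 9052·82.2 = 744074.4
τ̂ = Σ Nₕx̄ₕ = 4350948.8.

4350948.8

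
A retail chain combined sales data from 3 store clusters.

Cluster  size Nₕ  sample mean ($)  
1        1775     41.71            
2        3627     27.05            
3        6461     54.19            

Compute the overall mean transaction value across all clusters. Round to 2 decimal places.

44.02

x̄_st = (Σ Nₕx̄ₕ) / (Σ Nₕ) = (1775·41.71 + 3627·27.05 + 6461·54.19) / 11863
= 522267.19 / 11863 = 44.0249... → 44.02.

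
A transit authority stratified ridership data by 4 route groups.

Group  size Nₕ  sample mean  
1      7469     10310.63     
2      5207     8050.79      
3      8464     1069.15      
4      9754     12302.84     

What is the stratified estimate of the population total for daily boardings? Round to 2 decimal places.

Estimate total by summing Nₕ·x̄ₕ over strata.
7469·10310.63 + 5207·8050.79 + 8464·1069.15 + 9754·12302.84 = 77010095.47 + 41920463.53 + 9049285.6 + 120001901.36 = 247981745.96.

247981745.96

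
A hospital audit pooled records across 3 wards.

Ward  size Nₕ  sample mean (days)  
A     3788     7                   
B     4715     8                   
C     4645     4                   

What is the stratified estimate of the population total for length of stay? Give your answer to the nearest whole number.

Estimate total by summing Nₕ·x̄ₕ over strata.
3788·7 + 4715·8 + 4645·4 = 26516 + 37720 + 18580 = 82816.

82816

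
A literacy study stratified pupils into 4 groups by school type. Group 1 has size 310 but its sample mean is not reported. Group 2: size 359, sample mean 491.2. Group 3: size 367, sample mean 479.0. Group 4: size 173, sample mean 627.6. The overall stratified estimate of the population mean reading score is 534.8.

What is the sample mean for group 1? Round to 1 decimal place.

Σ Nₕx̄ₕ = N·μ, so 310·x̄_1 = 1209·534.8 − (359·491.2 + 367·479.0 + 173·627.6).
= 646573.2 − 460708.6 = 185864.6.
x̄_1 = 185864.6 / 310 = 599.563... → 599.6.

599.6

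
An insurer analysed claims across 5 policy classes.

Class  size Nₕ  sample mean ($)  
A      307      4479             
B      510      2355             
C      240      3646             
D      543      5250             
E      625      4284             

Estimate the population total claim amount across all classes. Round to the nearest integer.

A: 307·4479 = 1375053
B: 510·2355 = 1201050
C: 240·3646 = 875040
D: 543·5250 = 2850750
E: 625·4284 = 2677500
τ̂ = Σ Nₕx̄ₕ = 8979393.

8979393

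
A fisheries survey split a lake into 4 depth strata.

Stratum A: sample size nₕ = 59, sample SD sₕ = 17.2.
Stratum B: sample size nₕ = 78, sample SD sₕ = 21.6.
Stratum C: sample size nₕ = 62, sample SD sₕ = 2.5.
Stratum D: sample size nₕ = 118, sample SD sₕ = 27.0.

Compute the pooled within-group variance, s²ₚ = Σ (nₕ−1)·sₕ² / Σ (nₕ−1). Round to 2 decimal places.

443.32

A: (59−1)·17.2² = 58·295.84 = 17158.72
B: (78−1)·21.6² = 77·466.56 = 35925.12
C: (62−1)·2.5² = 61·6.25 = 381.25
D: (118−1)·27.0² = 117·729 = 85293
Numerator = 138758.09; denominator = Σ(nₕ−1) = 313.
s²ₚ = 138758.09/313 = 443.3166... → 443.32.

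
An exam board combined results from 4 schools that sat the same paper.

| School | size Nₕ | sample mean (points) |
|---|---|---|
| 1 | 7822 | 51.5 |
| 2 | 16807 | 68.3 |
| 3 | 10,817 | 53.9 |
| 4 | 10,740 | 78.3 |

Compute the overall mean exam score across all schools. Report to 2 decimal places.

x̄_st = (Σ Nₕx̄ₕ) / (Σ Nₕ) = (7822·51.5 + 16807·68.3 + 10817·53.9 + 10740·78.3) / 46186
= 2974729.4 / 46186 = 64.4076... → 64.41.

64.41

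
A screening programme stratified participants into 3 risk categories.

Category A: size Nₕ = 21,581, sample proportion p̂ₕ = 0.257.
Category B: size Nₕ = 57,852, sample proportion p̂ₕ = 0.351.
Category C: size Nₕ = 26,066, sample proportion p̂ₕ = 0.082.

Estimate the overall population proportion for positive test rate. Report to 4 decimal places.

0.2653

Wₕ = Nₕ/N with N = 105499: 0.2046, 0.5484, 0.2471.
p̂_st = 0.2046·0.257 + 0.5484·0.351 + 0.2471·0.082 ≈ 0.265308... → 0.2653.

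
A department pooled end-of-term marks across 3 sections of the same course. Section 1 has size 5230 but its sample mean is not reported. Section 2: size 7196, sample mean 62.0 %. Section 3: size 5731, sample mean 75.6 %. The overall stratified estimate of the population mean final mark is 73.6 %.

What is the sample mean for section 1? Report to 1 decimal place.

87.4

N = 5230 + 7196 + 5731 = 18157.
Overall total = μ·N = 73.6·18157 = 1336355.2.
Subtract the known strata: 7196·62.0 + 5731·75.6 = 879415.6.
Remaining total for section 1: 1336355.2 − 879415.6 = 456939.6.
Divide by its size: 456939.6 / 5230 = 87.369... → 87.4.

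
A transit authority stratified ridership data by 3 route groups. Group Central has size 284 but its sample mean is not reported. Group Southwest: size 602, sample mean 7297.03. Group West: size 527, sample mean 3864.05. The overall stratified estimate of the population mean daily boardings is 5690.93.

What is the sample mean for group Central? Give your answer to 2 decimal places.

5676.47

N = 284 + 602 + 527 = 1413.
Overall total = μ·N = 5690.93·1413 = 8041284.09.
Subtract the known strata: 602·7297.03 + 527·3864.05 = 6429166.41.
Remaining total for group Central: 8041284.09 − 6429166.41 = 1612117.68.
Divide by its size: 1612117.68 / 284 = 5676.4707... → 5676.47.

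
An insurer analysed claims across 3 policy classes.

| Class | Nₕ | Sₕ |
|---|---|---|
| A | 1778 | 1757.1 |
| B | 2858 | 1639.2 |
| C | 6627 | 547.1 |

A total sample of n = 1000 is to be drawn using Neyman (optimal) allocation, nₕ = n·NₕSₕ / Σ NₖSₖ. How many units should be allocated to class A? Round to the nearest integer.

273

Σ NₕSₕ = 1778·1757.1 + 2858·1639.2 + 6627·547.1 = 11434589.1.
Share for A: 3124123.8/11434589.1 = 0.27322.
n_A = 1000 × 0.27322 = 273.217... → 273.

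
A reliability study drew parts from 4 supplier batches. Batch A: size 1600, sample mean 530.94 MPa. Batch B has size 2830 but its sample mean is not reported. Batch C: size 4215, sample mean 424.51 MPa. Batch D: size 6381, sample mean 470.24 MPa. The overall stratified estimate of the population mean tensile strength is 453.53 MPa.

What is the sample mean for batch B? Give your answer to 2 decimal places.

N = 1600 + 2830 + 4215 + 6381 = 15026.
Overall total = μ·N = 453.53·15026 = 6814741.78.
Subtract the known strata: 1600·530.94 + 4215·424.51 + 6381·470.24 = 5639415.09.
Remaining total for batch B: 6814741.78 − 5639415.09 = 1175326.69.
Divide by its size: 1175326.69 / 2830 = 415.3098... → 415.31.

415.31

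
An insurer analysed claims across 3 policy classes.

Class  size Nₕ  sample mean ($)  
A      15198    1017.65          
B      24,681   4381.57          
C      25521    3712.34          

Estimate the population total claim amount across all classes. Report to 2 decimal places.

218350403.01

A: 15198·1017.65 = 15466244.7
B: 24681·4381.57 = 108141529.17
C: 25521·3712.34 = 94742629.14
τ̂ = Σ Nₕx̄ₕ = 218350403.01.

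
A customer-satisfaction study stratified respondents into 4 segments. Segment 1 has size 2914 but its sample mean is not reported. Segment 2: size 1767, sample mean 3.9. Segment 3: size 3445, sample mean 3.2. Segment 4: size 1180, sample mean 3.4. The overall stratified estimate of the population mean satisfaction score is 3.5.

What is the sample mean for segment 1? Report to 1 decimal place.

N = 2914 + 1767 + 3445 + 1180 = 9306.
Overall total = μ·N = 3.5·9306 = 32571.
Subtract the known strata: 1767·3.9 + 3445·3.2 + 1180·3.4 = 21927.3.
Remaining total for segment 1: 32571 − 21927.3 = 10643.7.
Divide by its size: 10643.7 / 2914 = 3.653... → 3.7.

3.7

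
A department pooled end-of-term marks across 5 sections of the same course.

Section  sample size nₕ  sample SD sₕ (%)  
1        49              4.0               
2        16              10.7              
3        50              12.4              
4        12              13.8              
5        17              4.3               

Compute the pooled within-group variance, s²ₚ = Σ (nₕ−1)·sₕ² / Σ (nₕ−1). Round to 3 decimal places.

89.283

Degrees of freedom: 48 + 15 + 49 + 11 + 16 = 139.
Σ(nₕ−1)sₕ² = 48·16 + 15·114.49 + 49·153.76 + 11·190.44 + 16·18.49 = 12410.27.
s²ₚ = 12410.27 / 139 = 89.28252... → 89.283.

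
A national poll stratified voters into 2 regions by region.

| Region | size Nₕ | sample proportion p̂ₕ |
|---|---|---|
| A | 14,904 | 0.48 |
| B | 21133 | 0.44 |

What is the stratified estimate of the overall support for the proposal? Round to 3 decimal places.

Wₕ = Nₕ/N with N = 36037: 0.4136, 0.5864.
p̂_st = 0.4136·0.48 + 0.5864·0.44 ≈ 0.45654... → 0.457.

0.457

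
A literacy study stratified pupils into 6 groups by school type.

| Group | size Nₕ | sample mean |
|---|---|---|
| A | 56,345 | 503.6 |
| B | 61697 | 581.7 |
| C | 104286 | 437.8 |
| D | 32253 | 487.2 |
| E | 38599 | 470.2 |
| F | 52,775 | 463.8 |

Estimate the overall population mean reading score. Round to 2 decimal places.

x̄_st = (Σ Nₕx̄ₕ) / (Σ Nₕ) = (56345·503.6 + 61697·581.7 + 104286·437.8 + 32253·487.2 + 38599·470.2 + 52775·463.8) / 345955
= 168260854.1 / 345955 = 486.3663... → 486.37.

486.37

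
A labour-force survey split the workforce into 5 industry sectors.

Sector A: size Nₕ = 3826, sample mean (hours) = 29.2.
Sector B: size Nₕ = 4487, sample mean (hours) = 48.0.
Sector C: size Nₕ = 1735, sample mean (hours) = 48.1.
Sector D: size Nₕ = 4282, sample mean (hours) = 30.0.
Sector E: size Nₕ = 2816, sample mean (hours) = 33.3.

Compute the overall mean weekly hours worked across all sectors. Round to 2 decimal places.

x̄_st = (Σ Nₕx̄ₕ) / (Σ Nₕ) = (3826·29.2 + 4487·48.0 + 1735·48.1 + 4282·30.0 + 2816·33.3) / 17146
= 632781.5 / 17146 = 36.9055... → 36.91.

36.91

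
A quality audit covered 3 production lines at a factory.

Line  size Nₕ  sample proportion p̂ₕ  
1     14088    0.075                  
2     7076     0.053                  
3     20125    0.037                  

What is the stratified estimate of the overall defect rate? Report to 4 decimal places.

0.0527

Wₕ = Nₕ/N with N = 41289: 0.3412, 0.1714, 0.4874.
p̂_st = 0.3412·0.075 + 0.1714·0.053 + 0.4874·0.037 ≈ 0.052708... → 0.0527.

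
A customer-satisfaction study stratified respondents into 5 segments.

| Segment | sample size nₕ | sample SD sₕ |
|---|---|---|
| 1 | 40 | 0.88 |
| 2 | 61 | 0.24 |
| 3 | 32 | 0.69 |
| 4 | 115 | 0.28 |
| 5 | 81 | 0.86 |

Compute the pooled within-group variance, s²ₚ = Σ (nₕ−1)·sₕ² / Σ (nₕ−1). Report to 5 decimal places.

Degrees of freedom: 39 + 60 + 31 + 114 + 80 = 324.
Σ(nₕ−1)sₕ² = 39·0.7744 + 60·0.0576 + 31·0.4761 + 114·0.0784 + 80·0.7396 = 116.5223.
s²ₚ = 116.5223 / 324 = 0.3596367... → 0.35964.

0.35964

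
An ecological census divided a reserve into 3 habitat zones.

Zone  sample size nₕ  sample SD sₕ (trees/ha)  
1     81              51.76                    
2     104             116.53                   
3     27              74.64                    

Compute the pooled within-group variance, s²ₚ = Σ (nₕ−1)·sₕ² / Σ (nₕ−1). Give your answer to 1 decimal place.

8410.7

Degrees of freedom: 80 + 103 + 26 = 209.
Σ(nₕ−1)sₕ² = 80·2679.0976 + 103·13579.2409 + 26·5571.1296 = 1757838.9903.
s²ₚ = 1757838.9903 / 209 = 8410.713... → 8410.7.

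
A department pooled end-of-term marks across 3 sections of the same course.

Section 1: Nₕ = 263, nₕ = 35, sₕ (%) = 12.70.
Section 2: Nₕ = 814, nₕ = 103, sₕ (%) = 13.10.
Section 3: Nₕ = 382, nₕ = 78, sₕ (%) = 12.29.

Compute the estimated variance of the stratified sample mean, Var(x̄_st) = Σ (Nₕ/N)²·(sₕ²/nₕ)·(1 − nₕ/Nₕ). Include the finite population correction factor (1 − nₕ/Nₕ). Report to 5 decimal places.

N = 1459; Wₕ = Nₕ/N.
section 1: (263/1459)²·12.70²/35·(1 − 35/263) = 0.12981337
section 2: (814/1459)²·13.10²/103·(1 − 103/814) = 0.45299018
section 3: (382/1459)²·12.29²/78·(1 − 78/382) = 0.10564174
Sum = 0.68844528 → 0.68845.

0.68845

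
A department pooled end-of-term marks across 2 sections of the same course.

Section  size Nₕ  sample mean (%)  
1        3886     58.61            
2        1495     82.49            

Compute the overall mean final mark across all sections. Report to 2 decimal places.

65.24

N = 3886 + 1495 = 5381.
Weight each subgroup mean by Nₕ/N and sum.
Σ Nₕx̄ₕ = 3886·58.61 + 1495·82.49 = 227758.46 + 123322.55 = 351081.01.
Divide by N: 351081.01 / 5381 = 65.2446... → 65.24.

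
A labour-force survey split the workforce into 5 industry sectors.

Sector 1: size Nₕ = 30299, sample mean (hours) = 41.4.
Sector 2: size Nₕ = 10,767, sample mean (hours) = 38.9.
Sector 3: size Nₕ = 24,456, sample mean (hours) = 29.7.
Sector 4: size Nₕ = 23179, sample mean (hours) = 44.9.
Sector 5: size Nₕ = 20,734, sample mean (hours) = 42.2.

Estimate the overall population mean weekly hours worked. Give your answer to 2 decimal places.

39.43

x̄_st = (Σ Nₕx̄ₕ) / (Σ Nₕ) = (30299·41.4 + 10767·38.9 + 24456·29.7 + 23179·44.9 + 20734·42.2) / 109435
= 4315270 / 109435 = 39.4323... → 39.43.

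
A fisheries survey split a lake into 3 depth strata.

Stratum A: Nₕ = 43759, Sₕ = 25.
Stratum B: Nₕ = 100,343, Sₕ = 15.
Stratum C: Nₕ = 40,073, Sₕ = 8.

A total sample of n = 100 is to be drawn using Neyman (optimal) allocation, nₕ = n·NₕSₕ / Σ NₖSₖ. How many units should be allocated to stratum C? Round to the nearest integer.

11

Σ NₕSₕ = 43759·25 + 100343·15 + 40073·8 = 2919704.
Share for C: 320584/2919704 = 0.10980.
n_C = 100 × 0.10980 = 10.980... → 11.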